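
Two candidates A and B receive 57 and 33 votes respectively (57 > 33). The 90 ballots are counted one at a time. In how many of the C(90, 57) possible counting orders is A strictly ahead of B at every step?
Strict-lead orderings = 1125836284829676122164848

Total orderings of the 90 votes with 57 for A: C(90, 57) = 4221886068111285458118180. By the Bertrand ballot formula (Cycle Lemma / reflection principle), the number of orderings in which A is strictly ahead of B throughout is (p − q)/(p + q) · C(p + q, p) = (57 − 33)/(57 + 33) · 4221886068111285458118180 = 1125836284829676122164848.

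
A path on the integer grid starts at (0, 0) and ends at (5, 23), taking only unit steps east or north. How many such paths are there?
Number of paths = 98280

A monotone lattice path from (0, 0) to (5, 23) consists of 5 east steps and 23 north steps in some order, so it is determined by which 5 of the 28 steps are east. The count is C(28, 5) = 98280.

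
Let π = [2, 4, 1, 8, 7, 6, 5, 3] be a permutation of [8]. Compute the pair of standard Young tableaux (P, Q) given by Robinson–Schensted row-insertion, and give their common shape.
P = [1, 3, 5] / [2, 4] / [6] / [7] / [8];  Q = [1, 2, 4] / [3, 5] / [6] / [7] / [8];  common shape = (3, 2, 1, 1, 1)

Row-insert the values π_1, π_2, … into P one at a time, bumping the leftmost entry strictly greater than the inserted value down to the next row. The recording tableau Q records, in position (i, j), the step at which that cell was added to P.
  Insert 2 (step 1): P = [2];  Q = [1]
  Insert 4 (step 2): P = [2, 4];  Q = [1, 2]
  Insert 1 (step 3): P = [1, 4] / [2];  Q = [1, 2] / [3]
  Insert 8 (step 4): P = [1, 4, 8] / [2];  Q = [1, 2, 4] / [3]
  Insert 7 (step 5): P = [1, 4, 7] / [2, 8];  Q = [1, 2, 4] / [3, 5]
  Insert 6 (step 6): P = [1, 4, 6] / [2, 7] / [8];  Q = [1, 2, 4] / [3, 5] / [6]
  Insert 5 (step 7): P = [1, 4, 5] / [2, 6] / [7] / [8];  Q = [1, 2, 4] / [3, 5] / [6] / [7]
  Insert 3 (step 8): P = [1, 3, 5] / [2, 4] / [6] / [7] / [8];  Q = [1, 2, 4] / [3, 5] / [6] / [7] / [8]
Final shape: (3, 2, 1, 1, 1).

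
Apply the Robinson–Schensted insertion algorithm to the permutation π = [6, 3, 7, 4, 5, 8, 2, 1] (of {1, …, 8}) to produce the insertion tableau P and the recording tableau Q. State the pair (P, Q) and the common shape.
P = [1, 4, 5, 8] / [2, 7] / [3] / [6];  Q = [1, 3, 5, 6] / [2, 4] / [7] / [8];  common shape = (4, 2, 1, 1)

Row-insert the values π_1, π_2, … into P one at a time, bumping the leftmost entry strictly greater than the inserted value down to the next row. The recording tableau Q records, in position (i, j), the step at which that cell was added to P.
  Insert 6 (step 1): P = [6];  Q = [1]
  Insert 3 (step 2): P = [3] / [6];  Q = [1] / [2]
  Insert 7 (step 3): P = [3, 7] / [6];  Q = [1, 3] / [2]
  Insert 4 (step 4): P = [3, 4] / [6, 7];  Q = [1, 3] / [2, 4]
  Insert 5 (step 5): P = [3, 4, 5] / [6, 7];  Q = [1, 3, 5] / [2, 4]
  Insert 8 (step 6): P = [3, 4, 5, 8] / [6, 7];  Q = [1, 3, 5, 6] / [2, 4]
  Insert 2 (step 7): P = [2, 4, 5, 8] / [3, 7] / [6];  Q = [1, 3, 5, 6] / [2, 4] / [7]
  Insert 1 (step 8): P = [1, 4, 5, 8] / [2, 7] / [3] / [6];  Q = [1, 3, 5, 6] / [2, 4] / [7] / [8]
Final shape: (4, 2, 1, 1).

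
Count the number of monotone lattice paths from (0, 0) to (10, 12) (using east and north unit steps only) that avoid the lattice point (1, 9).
Number of paths = 644446

Total paths from (0, 0) to (10, 12): C(22, 10) = 646646. Paths through (1, 9): (paths (0, 0) → (1, 9)) × (paths (1, 9) → (10, 12)) = C(10, 1) · C(12, 9) = 10 · 220 = 2200. Avoidance count = 646646 − 2200 = 644446.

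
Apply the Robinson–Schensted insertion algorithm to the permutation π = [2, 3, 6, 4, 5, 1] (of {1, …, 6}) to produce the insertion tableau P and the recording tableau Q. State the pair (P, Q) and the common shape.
P = [1, 3, 4, 5] / [2] / [6];  Q = [1, 2, 3, 5] / [4] / [6];  common shape = (4, 1, 1)

Row-insert the values π_1, π_2, … into P one at a time, bumping the leftmost entry strictly greater than the inserted value down to the next row. The recording tableau Q records, in position (i, j), the step at which that cell was added to P.
  Insert 2 (step 1): P = [2];  Q = [1]
  Insert 3 (step 2): P = [2, 3];  Q = [1, 2]
  Insert 6 (step 3): P = [2, 3, 6];  Q = [1, 2, 3]
  Insert 4 (step 4): P = [2, 3, 4] / [6];  Q = [1, 2, 3] / [4]
  Insert 5 (step 5): P = [2, 3, 4, 5] / [6];  Q = [1, 2, 3, 5] / [4]
  Insert 1 (step 6): P = [1, 3, 4, 5] / [2] / [6];  Q = [1, 2, 3, 5] / [4] / [6]
Final shape: (4, 1, 1).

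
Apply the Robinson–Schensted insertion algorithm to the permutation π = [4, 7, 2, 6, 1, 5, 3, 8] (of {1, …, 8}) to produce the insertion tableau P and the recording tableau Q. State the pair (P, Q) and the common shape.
P = [1, 3, 8] / [2, 5] / [4, 6] / [7];  Q = [1, 2, 8] / [3, 4] / [5, 6] / [7];  common shape = (3, 2, 2, 1)

Row-insert the values π_1, π_2, … into P one at a time, bumping the leftmost entry strictly greater than the inserted value down to the next row. The recording tableau Q records, in position (i, j), the step at which that cell was added to P.
  Insert 4 (step 1): P = [4];  Q = [1]
  Insert 7 (step 2): P = [4, 7];  Q = [1, 2]
  Insert 2 (step 3): P = [2, 7] / [4];  Q = [1, 2] / [3]
  Insert 6 (step 4): P = [2, 6] / [4, 7];  Q = [1, 2] / [3, 4]
  Insert 1 (step 5): P = [1, 6] / [2, 7] / [4];  Q = [1, 2] / [3, 4] / [5]
  Insert 5 (step 6): P = [1, 5] / [2, 6] / [4, 7];  Q = [1, 2] / [3, 4] / [5, 6]
  Insert 3 (step 7): P = [1, 3] / [2, 5] / [4, 6] / [7];  Q = [1, 2] / [3, 4] / [5, 6] / [7]
  Insert 8 (step 8): P = [1, 3, 8] / [2, 5] / [4, 6] / [7];  Q = [1, 2, 8] / [3, 4] / [5, 6] / [7]
Final shape: (3, 2, 2, 1).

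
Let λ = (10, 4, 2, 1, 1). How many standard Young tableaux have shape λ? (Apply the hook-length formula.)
# SYT of shape (10, 4, 2, 1, 1) = 1790100

Hook-length formula: f^λ = n! / Π hook(c), product over all cells c of the Young diagram. For λ = (10, 4, 2, 1, 1), n = 18 boxes. Hook lengths by row (left-to-right, top-to-bottom): [14, 11, 9, 8, 6, 5, 4, 3, 2, 1]; [7, 4, 2, 1]; [4, 1]; [2]; [1]. Product of hooks = 3576545280. So f^λ = 18! / 3576545280 = 6402373705728000 / 3576545280 = 1790100.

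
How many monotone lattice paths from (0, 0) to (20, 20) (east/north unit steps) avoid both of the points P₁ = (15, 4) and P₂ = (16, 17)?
Number of paths = 96931446486

Inclusion–exclusion. Total paths: C(40, 20) = 137846528820. Through P₁: C(19, 15)·C(21, 5) = 78872724. Through P₂: C(33, 16)·C(7, 4) = 40838108850. Since P₁ is strictly southwest of P₂, a monotone path through both must visit P₁ then P₂; paths through both = C(19, 15)·C(14, 1)·C(7, 4) = 1899240. Avoid both = 137846528820 − 78872724 − 40838108850 + 1899240 = 96931446486.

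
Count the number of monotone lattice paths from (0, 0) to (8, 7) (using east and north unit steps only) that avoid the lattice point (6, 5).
Number of paths = 3663

Total paths from (0, 0) to (8, 7): C(15, 8) = 6435. Paths through (6, 5): (paths (0, 0) → (6, 5)) × (paths (6, 5) → (8, 7)) = C(11, 6) · C(4, 2) = 462 · 6 = 2772. Avoidance count = 6435 − 2772 = 3663.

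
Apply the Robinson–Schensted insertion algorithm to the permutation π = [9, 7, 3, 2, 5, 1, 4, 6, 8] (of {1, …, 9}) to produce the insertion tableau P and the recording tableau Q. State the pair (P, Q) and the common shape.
P = [1, 4, 6, 8] / [2, 5] / [3] / [7] / [9];  Q = [1, 5, 8, 9] / [2, 7] / [3] / [4] / [6];  common shape = (4, 2, 1, 1, 1)

Row-insert the values π_1, π_2, … into P one at a time, bumping the leftmost entry strictly greater than the inserted value down to the next row. The recording tableau Q records, in position (i, j), the step at which that cell was added to P.
  Insert 9 (step 1): P = [9];  Q = [1]
  Insert 7 (step 2): P = [7] / [9];  Q = [1] / [2]
  Insert 3 (step 3): P = [3] / [7] / [9];  Q = [1] / [2] / [3]
  Insert 2 (step 4): P = [2] / [3] / [7] / [9];  Q = [1] / [2] / [3] / [4]
  Insert 5 (step 5): P = [2, 5] / [3] / [7] / [9];  Q = [1, 5] / [2] / [3] / [4]
  Insert 1 (step 6): P = [1, 5] / [2] / [3] / [7] / [9];  Q = [1, 5] / [2] / [3] / [4] / [6]
  Insert 4 (step 7): P = [1, 4] / [2, 5] / [3] / [7] / [9];  Q = [1, 5] / [2, 7] / [3] / [4] / [6]
  Insert 6 (step 8): P = [1, 4, 6] / [2, 5] / [3] / [7] / [9];  Q = [1, 5, 8] / [2, 7] / [3] / [4] / [6]
  Insert 8 (step 9): P = [1, 4, 6, 8] / [2, 5] / [3] / [7] / [9];  Q = [1, 5, 8, 9] / [2, 7] / [3] / [4] / [6]
Final shape: (4, 2, 1, 1, 1).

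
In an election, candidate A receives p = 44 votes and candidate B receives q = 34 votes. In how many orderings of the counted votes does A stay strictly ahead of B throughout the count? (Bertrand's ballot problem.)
Strict-lead orderings = 1849916347365697626750

Total orderings of the 78 votes with 44 for A: C(78, 44) = 14429347509452441488650. By the Bertrand ballot formula (Cycle Lemma / reflection principle), the number of orderings in which A is strictly ahead of B throughout is (p − q)/(p + q) · C(p + q, p) = (44 − 34)/(44 + 34) · 14429347509452441488650 = 1849916347365697626750.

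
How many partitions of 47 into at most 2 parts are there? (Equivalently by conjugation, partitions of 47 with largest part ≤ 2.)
p(47, parts ≤ 2) = 24

Use the recurrence p(n, m) = p(n, m−1) + p(n−m, m): either the largest part is < m (count p(n, m−1)) or the largest part is exactly m (remove one copy of m, count p(n−m, m)). With p(0, ·) = 1 this gives p(47, parts ≤ 2) = 24. (By conjugating Young diagrams, this also counts partitions of 47 into at most 2 parts.)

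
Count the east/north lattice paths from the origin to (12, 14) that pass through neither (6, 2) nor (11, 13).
Number of paths = 4390228

Inclusion–exclusion. Total paths: C(26, 12) = 9657700. Through P₁: C(8, 6)·C(18, 6) = 519792. Through P₂: C(24, 11)·C(2, 1) = 4992288. Since P₁ is strictly southwest of P₂, a monotone path through both must visit P₁ then P₂; paths through both = C(8, 6)·C(16, 5)·C(2, 1) = 244608. Avoid both = 9657700 − 519792 − 4992288 + 244608 = 4390228.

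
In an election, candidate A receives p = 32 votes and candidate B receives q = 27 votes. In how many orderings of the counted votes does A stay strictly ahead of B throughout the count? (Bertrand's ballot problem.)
Strict-lead orderings = 4101918749601365

Total orderings of the 59 votes with 32 for A: C(59, 32) = 48402641245296107. By the Bertrand ballot formula (Cycle Lemma / reflection principle), the number of orderings in which A is strictly ahead of B throughout is (p − q)/(p + q) · C(p + q, p) = (32 − 27)/(32 + 27) · 48402641245296107 = 4101918749601365.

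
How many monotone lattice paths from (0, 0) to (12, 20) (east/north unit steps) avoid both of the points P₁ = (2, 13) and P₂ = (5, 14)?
Number of paths = 204517872

Inclusion–exclusion. Total paths: C(32, 12) = 225792840. Through P₁: C(15, 2)·C(17, 10) = 2042040. Through P₂: C(19, 5)·C(13, 7) = 19953648. Since P₁ is strictly southwest of P₂, a monotone path through both must visit P₁ then P₂; paths through both = C(15, 2)·C(4, 3)·C(13, 7) = 720720. Avoid both = 225792840 − 2042040 − 19953648 + 720720 = 204517872.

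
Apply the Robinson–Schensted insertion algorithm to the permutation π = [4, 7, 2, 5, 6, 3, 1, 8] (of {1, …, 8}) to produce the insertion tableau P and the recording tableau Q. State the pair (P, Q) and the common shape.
P = [1, 3, 6, 8] / [2, 5] / [4] / [7];  Q = [1, 2, 5, 8] / [3, 4] / [6] / [7];  common shape = (4, 2, 1, 1)

Row-insert the values π_1, π_2, … into P one at a time, bumping the leftmost entry strictly greater than the inserted value down to the next row. The recording tableau Q records, in position (i, j), the step at which that cell was added to P.
  Insert 4 (step 1): P = [4];  Q = [1]
  Insert 7 (step 2): P = [4, 7];  Q = [1, 2]
  Insert 2 (step 3): P = [2, 7] / [4];  Q = [1, 2] / [3]
  Insert 5 (step 4): P = [2, 5] / [4, 7];  Q = [1, 2] / [3, 4]
  Insert 6 (step 5): P = [2, 5, 6] / [4, 7];  Q = [1, 2, 5] / [3, 4]
  Insert 3 (step 6): P = [2, 3, 6] / [4, 5] / [7];  Q = [1, 2, 5] / [3, 4] / [6]
  Insert 1 (step 7): P = [1, 3, 6] / [2, 5] / [4] / [7];  Q = [1, 2, 5] / [3, 4] / [6] / [7]
  Insert 8 (step 8): P = [1, 3, 6, 8] / [2, 5] / [4] / [7];  Q = [1, 2, 5, 8] / [3, 4] / [6] / [7]
Final shape: (4, 2, 1, 1).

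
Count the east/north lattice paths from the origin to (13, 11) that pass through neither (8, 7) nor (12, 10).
Number of paths = 842492

Inclusion–exclusion. Total paths: C(24, 13) = 2496144. Through P₁: C(15, 8)·C(9, 5) = 810810. Through P₂: C(22, 12)·C(2, 1) = 1293292. Since P₁ is strictly southwest of P₂, a monotone path through both must visit P₁ then P₂; paths through both = C(15, 8)·C(7, 4)·C(2, 1) = 450450. Avoid both = 2496144 − 810810 − 1293292 + 450450 = 842492.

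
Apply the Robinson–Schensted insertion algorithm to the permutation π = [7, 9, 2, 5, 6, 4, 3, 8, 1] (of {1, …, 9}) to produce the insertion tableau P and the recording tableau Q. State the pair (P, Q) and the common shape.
P = [1, 3, 6, 8] / [2, 9] / [4] / [5] / [7];  Q = [1, 2, 5, 8] / [3, 4] / [6] / [7] / [9];  common shape = (4, 2, 1, 1, 1)

Row-insert the values π_1, π_2, … into P one at a time, bumping the leftmost entry strictly greater than the inserted value down to the next row. The recording tableau Q records, in position (i, j), the step at which that cell was added to P.
  Insert 7 (step 1): P = [7];  Q = [1]
  Insert 9 (step 2): P = [7, 9];  Q = [1, 2]
  Insert 2 (step 3): P = [2, 9] / [7];  Q = [1, 2] / [3]
  Insert 5 (step 4): P = [2, 5] / [7, 9];  Q = [1, 2] / [3, 4]
  Insert 6 (step 5): P = [2, 5, 6] / [7, 9];  Q = [1, 2, 5] / [3, 4]
  Insert 4 (step 6): P = [2, 4, 6] / [5, 9] / [7];  Q = [1, 2, 5] / [3, 4] / [6]
  Insert 3 (step 7): P = [2, 3, 6] / [4, 9] / [5] / [7];  Q = [1, 2, 5] / [3, 4] / [6] / [7]
  Insert 8 (step 8): P = [2, 3, 6, 8] / [4, 9] / [5] / [7];  Q = [1, 2, 5, 8] / [3, 4] / [6] / [7]
  Insert 1 (step 9): P = [1, 3, 6, 8] / [2, 9] / [4] / [5] / [7];  Q = [1, 2, 5, 8] / [3, 4] / [6] / [7] / [9]
Final shape: (4, 2, 1, 1, 1).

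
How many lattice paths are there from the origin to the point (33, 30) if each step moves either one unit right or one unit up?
Number of paths = 860778005594247069

A monotone lattice path from (0, 0) to (33, 30) consists of 33 east steps and 30 north steps in some order, so it is determined by which 33 of the 63 steps are east. The count is C(63, 33) = 860778005594247069.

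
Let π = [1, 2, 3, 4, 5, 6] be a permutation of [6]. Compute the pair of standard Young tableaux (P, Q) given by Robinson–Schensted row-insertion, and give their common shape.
P = [1, 2, 3, 4, 5, 6];  Q = [1, 2, 3, 4, 5, 6];  common shape = (6)

Row-insert the values π_1, π_2, … into P one at a time, bumping the leftmost entry strictly greater than the inserted value down to the next row. The recording tableau Q records, in position (i, j), the step at which that cell was added to P.
  Insert 1 (step 1): P = [1];  Q = [1]
  Insert 2 (step 2): P = [1, 2];  Q = [1, 2]
  Insert 3 (step 3): P = [1, 2, 3];  Q = [1, 2, 3]
  Insert 4 (step 4): P = [1, 2, 3, 4];  Q = [1, 2, 3, 4]
  Insert 5 (step 5): P = [1, 2, 3, 4, 5];  Q = [1, 2, 3, 4, 5]
  Insert 6 (step 6): P = [1, 2, 3, 4, 5, 6];  Q = [1, 2, 3, 4, 5, 6]
Final shape: (6).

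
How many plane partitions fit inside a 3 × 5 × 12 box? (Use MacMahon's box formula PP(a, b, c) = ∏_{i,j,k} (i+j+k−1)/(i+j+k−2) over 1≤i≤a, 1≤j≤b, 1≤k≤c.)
PP(3, 5, 12) = 4892876352

Evaluate the triple product over i = 1..3, j = 1..5, k = 1..12. The factors are (2/1) · (3/2) · (4/3) · (5/4) · (6/5) · (7/6) · (8/7) · (9/8) · … (180 factors total). The numerators and denominators telescope so the product is an integer; carrying out the multiplication exactly gives PP(3, 5, 12) = 4892876352.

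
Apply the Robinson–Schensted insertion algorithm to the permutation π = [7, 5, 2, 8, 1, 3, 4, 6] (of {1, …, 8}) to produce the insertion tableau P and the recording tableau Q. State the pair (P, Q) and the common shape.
P = [1, 3, 4, 6] / [2, 8] / [5] / [7];  Q = [1, 4, 7, 8] / [2, 6] / [3] / [5];  common shape = (4, 2, 1, 1)

Row-insert the values π_1, π_2, … into P one at a time, bumping the leftmost entry strictly greater than the inserted value down to the next row. The recording tableau Q records, in position (i, j), the step at which that cell was added to P.
  Insert 7 (step 1): P = [7];  Q = [1]
  Insert 5 (step 2): P = [5] / [7];  Q = [1] / [2]
  Insert 2 (step 3): P = [2] / [5] / [7];  Q = [1] / [2] / [3]
  Insert 8 (step 4): P = [2, 8] / [5] / [7];  Q = [1, 4] / [2] / [3]
  Insert 1 (step 5): P = [1, 8] / [2] / [5] / [7];  Q = [1, 4] / [2] / [3] / [5]
  Insert 3 (step 6): P = [1, 3] / [2, 8] / [5] / [7];  Q = [1, 4] / [2, 6] / [3] / [5]
  Insert 4 (step 7): P = [1, 3, 4] / [2, 8] / [5] / [7];  Q = [1, 4, 7] / [2, 6] / [3] / [5]
  Insert 6 (step 8): P = [1, 3, 4, 6] / [2, 8] / [5] / [7];  Q = [1, 4, 7, 8] / [2, 6] / [3] / [5]
Final shape: (4, 2, 1, 1).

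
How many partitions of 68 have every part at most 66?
p(68, parts ≤ 66) = 3087733

Use the recurrence p(n, m) = p(n, m−1) + p(n−m, m): either the largest part is < m (count p(n, m−1)) or the largest part is exactly m (remove one copy of m, count p(n−m, m)). With p(0, ·) = 1 this gives p(68, parts ≤ 66) = 3087733. (By conjugating Young diagrams, this also counts partitions of 68 into at most 66 parts.)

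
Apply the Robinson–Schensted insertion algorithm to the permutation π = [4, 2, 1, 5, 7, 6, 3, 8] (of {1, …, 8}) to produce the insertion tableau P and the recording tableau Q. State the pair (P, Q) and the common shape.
P = [1, 3, 6, 8] / [2, 5] / [4, 7];  Q = [1, 4, 5, 8] / [2, 6] / [3, 7];  common shape = (4, 2, 2)

Row-insert the values π_1, π_2, … into P one at a time, bumping the leftmost entry strictly greater than the inserted value down to the next row. The recording tableau Q records, in position (i, j), the step at which that cell was added to P.
  Insert 4 (step 1): P = [4];  Q = [1]
  Insert 2 (step 2): P = [2] / [4];  Q = [1] / [2]
  Insert 1 (step 3): P = [1] / [2] / [4];  Q = [1] / [2] / [3]
  Insert 5 (step 4): P = [1, 5] / [2] / [4];  Q = [1, 4] / [2] / [3]
  Insert 7 (step 5): P = [1, 5, 7] / [2] / [4];  Q = [1, 4, 5] / [2] / [3]
  Insert 6 (step 6): P = [1, 5, 6] / [2, 7] / [4];  Q = [1, 4, 5] / [2, 6] / [3]
  Insert 3 (step 7): P = [1, 3, 6] / [2, 5] / [4, 7];  Q = [1, 4, 5] / [2, 6] / [3, 7]
  Insert 8 (step 8): P = [1, 3, 6, 8] / [2, 5] / [4, 7];  Q = [1, 4, 5, 8] / [2, 6] / [3, 7]
Final shape: (4, 2, 2).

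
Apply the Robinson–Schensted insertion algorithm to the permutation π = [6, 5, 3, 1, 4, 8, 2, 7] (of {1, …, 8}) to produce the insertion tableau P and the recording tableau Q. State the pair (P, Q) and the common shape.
P = [1, 2, 7] / [3, 4, 8] / [5] / [6];  Q = [1, 5, 6] / [2, 7, 8] / [3] / [4];  common shape = (3, 3, 1, 1)

Row-insert the values π_1, π_2, … into P one at a time, bumping the leftmost entry strictly greater than the inserted value down to the next row. The recording tableau Q records, in position (i, j), the step at which that cell was added to P.
  Insert 6 (step 1): P = [6];  Q = [1]
  Insert 5 (step 2): P = [5] / [6];  Q = [1] / [2]
  Insert 3 (step 3): P = [3] / [5] / [6];  Q = [1] / [2] / [3]
  Insert 1 (step 4): P = [1] / [3] / [5] / [6];  Q = [1] / [2] / [3] / [4]
  Insert 4 (step 5): P = [1, 4] / [3] / [5] / [6];  Q = [1, 5] / [2] / [3] / [4]
  Insert 8 (step 6): P = [1, 4, 8] / [3] / [5] / [6];  Q = [1, 5, 6] / [2] / [3] / [4]
  Insert 2 (step 7): P = [1, 2, 8] / [3, 4] / [5] / [6];  Q = [1, 5, 6] / [2, 7] / [3] / [4]
  Insert 7 (step 8): P = [1, 2, 7] / [3, 4, 8] / [5] / [6];  Q = [1, 5, 6] / [2, 7, 8] / [3] / [4]
Final shape: (3, 3, 1, 1).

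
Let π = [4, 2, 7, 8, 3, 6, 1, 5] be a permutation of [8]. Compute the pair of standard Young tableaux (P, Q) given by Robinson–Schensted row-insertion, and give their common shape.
P = [1, 3, 5] / [2, 6, 8] / [4, 7];  Q = [1, 3, 4] / [2, 5, 6] / [7, 8];  common shape = (3, 3, 2)

Row-insert the values π_1, π_2, … into P one at a time, bumping the leftmost entry strictly greater than the inserted value down to the next row. The recording tableau Q records, in position (i, j), the step at which that cell was added to P.
  Insert 4 (step 1): P = [4];  Q = [1]
  Insert 2 (step 2): P = [2] / [4];  Q = [1] / [2]
  Insert 7 (step 3): P = [2, 7] / [4];  Q = [1, 3] / [2]
  Insert 8 (step 4): P = [2, 7, 8] / [4];  Q = [1, 3, 4] / [2]
  Insert 3 (step 5): P = [2, 3, 8] / [4, 7];  Q = [1, 3, 4] / [2, 5]
  Insert 6 (step 6): P = [2, 3, 6] / [4, 7, 8];  Q = [1, 3, 4] / [2, 5, 6]
  Insert 1 (step 7): P = [1, 3, 6] / [2, 7, 8] / [4];  Q = [1, 3, 4] / [2, 5, 6] / [7]
  Insert 5 (step 8): P = [1, 3, 5] / [2, 6, 8] / [4, 7];  Q = [1, 3, 4] / [2, 5, 6] / [7, 8]
Final shape: (3, 3, 2).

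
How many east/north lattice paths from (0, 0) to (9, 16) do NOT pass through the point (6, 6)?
Number of paths = 1778711

Total paths from (0, 0) to (9, 16): C(25, 9) = 2042975. Paths through (6, 6): (paths (0, 0) → (6, 6)) × (paths (6, 6) → (9, 16)) = C(12, 6) · C(13, 3) = 924 · 286 = 264264. Avoidance count = 2042975 − 264264 = 1778711.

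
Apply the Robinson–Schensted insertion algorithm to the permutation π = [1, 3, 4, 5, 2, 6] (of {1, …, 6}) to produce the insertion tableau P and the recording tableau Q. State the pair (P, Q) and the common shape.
P = [1, 2, 4, 5, 6] / [3];  Q = [1, 2, 3, 4, 6] / [5];  common shape = (5, 1)

Row-insert the values π_1, π_2, … into P one at a time, bumping the leftmost entry strictly greater than the inserted value down to the next row. The recording tableau Q records, in position (i, j), the step at which that cell was added to P.
  Insert 1 (step 1): P = [1];  Q = [1]
  Insert 3 (step 2): P = [1, 3];  Q = [1, 2]
  Insert 4 (step 3): P = [1, 3, 4];  Q = [1, 2, 3]
  Insert 5 (step 4): P = [1, 3, 4, 5];  Q = [1, 2, 3, 4]
  Insert 2 (step 5): P = [1, 2, 4, 5] / [3];  Q = [1, 2, 3, 4] / [5]
  Insert 6 (step 6): P = [1, 2, 4, 5, 6] / [3];  Q = [1, 2, 3, 4, 6] / [5]
Final shape: (5, 1).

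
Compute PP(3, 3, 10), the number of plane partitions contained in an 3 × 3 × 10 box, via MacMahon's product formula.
PP(3, 3, 10) = 1184183

Evaluate the triple product over i = 1..3, j = 1..3, k = 1..10. The factors are (2/1) · (3/2) · (4/3) · (5/4) · (6/5) · (7/6) · (8/7) · (9/8) · … (90 factors total). The numerators and denominators telescope so the product is an integer; carrying out the multiplication exactly gives PP(3, 3, 10) = 1184183.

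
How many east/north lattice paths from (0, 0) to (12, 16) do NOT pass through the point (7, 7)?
Number of paths = 23550891

Total paths from (0, 0) to (12, 16): C(28, 12) = 30421755. Paths through (7, 7): (paths (0, 0) → (7, 7)) × (paths (7, 7) → (12, 16)) = C(14, 7) · C(14, 5) = 3432 · 2002 = 6870864. Avoidance count = 30421755 − 6870864 = 23550891.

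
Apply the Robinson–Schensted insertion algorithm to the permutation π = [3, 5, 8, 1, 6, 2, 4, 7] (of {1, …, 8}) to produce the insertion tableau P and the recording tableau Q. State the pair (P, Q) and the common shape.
P = [1, 2, 4, 7] / [3, 5, 6] / [8];  Q = [1, 2, 3, 8] / [4, 5, 7] / [6];  common shape = (4, 3, 1)

Row-insert the values π_1, π_2, … into P one at a time, bumping the leftmost entry strictly greater than the inserted value down to the next row. The recording tableau Q records, in position (i, j), the step at which that cell was added to P.
  Insert 3 (step 1): P = [3];  Q = [1]
  Insert 5 (step 2): P = [3, 5];  Q = [1, 2]
  Insert 8 (step 3): P = [3, 5, 8];  Q = [1, 2, 3]
  Insert 1 (step 4): P = [1, 5, 8] / [3];  Q = [1, 2, 3] / [4]
  Insert 6 (step 5): P = [1, 5, 6] / [3, 8];  Q = [1, 2, 3] / [4, 5]
  Insert 2 (step 6): P = [1, 2, 6] / [3, 5] / [8];  Q = [1, 2, 3] / [4, 5] / [6]
  Insert 4 (step 7): P = [1, 2, 4] / [3, 5, 6] / [8];  Q = [1, 2, 3] / [4, 5, 7] / [6]
  Insert 7 (step 8): P = [1, 2, 4, 7] / [3, 5, 6] / [8];  Q = [1, 2, 3, 8] / [4, 5, 7] / [6]
Final shape: (4, 3, 1).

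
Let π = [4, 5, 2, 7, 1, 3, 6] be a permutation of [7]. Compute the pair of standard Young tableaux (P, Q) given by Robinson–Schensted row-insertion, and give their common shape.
P = [1, 3, 6] / [2, 5, 7] / [4];  Q = [1, 2, 4] / [3, 6, 7] / [5];  common shape = (3, 3, 1)

Row-insert the values π_1, π_2, … into P one at a time, bumping the leftmost entry strictly greater than the inserted value down to the next row. The recording tableau Q records, in position (i, j), the step at which that cell was added to P.
  Insert 4 (step 1): P = [4];  Q = [1]
  Insert 5 (step 2): P = [4, 5];  Q = [1, 2]
  Insert 2 (step 3): P = [2, 5] / [4];  Q = [1, 2] / [3]
  Insert 7 (step 4): P = [2, 5, 7] / [4];  Q = [1, 2, 4] / [3]
  Insert 1 (step 5): P = [1, 5, 7] / [2] / [4];  Q = [1, 2, 4] / [3] / [5]
  Insert 3 (step 6): P = [1, 3, 7] / [2, 5] / [4];  Q = [1, 2, 4] / [3, 6] / [5]
  Insert 6 (step 7): P = [1, 3, 6] / [2, 5, 7] / [4];  Q = [1, 2, 4] / [3, 6, 7] / [5]
Final shape: (3, 3, 1).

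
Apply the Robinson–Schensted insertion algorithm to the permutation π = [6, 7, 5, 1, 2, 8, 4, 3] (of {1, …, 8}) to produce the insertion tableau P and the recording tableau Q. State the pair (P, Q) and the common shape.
P = [1, 2, 3] / [4, 7, 8] / [5] / [6];  Q = [1, 2, 6] / [3, 5, 7] / [4] / [8];  common shape = (3, 3, 1, 1)

Row-insert the values π_1, π_2, … into P one at a time, bumping the leftmost entry strictly greater than the inserted value down to the next row. The recording tableau Q records, in position (i, j), the step at which that cell was added to P.
  Insert 6 (step 1): P = [6];  Q = [1]
  Insert 7 (step 2): P = [6, 7];  Q = [1, 2]
  Insert 5 (step 3): P = [5, 7] / [6];  Q = [1, 2] / [3]
  Insert 1 (step 4): P = [1, 7] / [5] / [6];  Q = [1, 2] / [3] / [4]
  Insert 2 (step 5): P = [1, 2] / [5, 7] / [6];  Q = [1, 2] / [3, 5] / [4]
  Insert 8 (step 6): P = [1, 2, 8] / [5, 7] / [6];  Q = [1, 2, 6] / [3, 5] / [4]
  Insert 4 (step 7): P = [1, 2, 4] / [5, 7, 8] / [6];  Q = [1, 2, 6] / [3, 5, 7] / [4]
  Insert 3 (step 8): P = [1, 2, 3] / [4, 7, 8] / [5] / [6];  Q = [1, 2, 6] / [3, 5, 7] / [4] / [8]
Final shape: (3, 3, 1, 1).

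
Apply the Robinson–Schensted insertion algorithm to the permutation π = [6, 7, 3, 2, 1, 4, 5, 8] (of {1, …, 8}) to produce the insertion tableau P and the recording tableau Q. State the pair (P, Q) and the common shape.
P = [1, 4, 5, 8] / [2, 7] / [3] / [6];  Q = [1, 2, 7, 8] / [3, 6] / [4] / [5];  common shape = (4, 2, 1, 1)

Row-insert the values π_1, π_2, … into P one at a time, bumping the leftmost entry strictly greater than the inserted value down to the next row. The recording tableau Q records, in position (i, j), the step at which that cell was added to P.
  Insert 6 (step 1): P = [6];  Q = [1]
  Insert 7 (step 2): P = [6, 7];  Q = [1, 2]
  Insert 3 (step 3): P = [3, 7] / [6];  Q = [1, 2] / [3]
  Insert 2 (step 4): P = [2, 7] / [3] / [6];  Q = [1, 2] / [3] / [4]
  Insert 1 (step 5): P = [1, 7] / [2] / [3] / [6];  Q = [1, 2] / [3] / [4] / [5]
  Insert 4 (step 6): P = [1, 4] / [2, 7] / [3] / [6];  Q = [1, 2] / [3, 6] / [4] / [5]
  Insert 5 (step 7): P = [1, 4, 5] / [2, 7] / [3] / [6];  Q = [1, 2, 7] / [3, 6] / [4] / [5]
  Insert 8 (step 8): P = [1, 4, 5, 8] / [2, 7] / [3] / [6];  Q = [1, 2, 7, 8] / [3, 6] / [4] / [5]
Final shape: (4, 2, 1, 1).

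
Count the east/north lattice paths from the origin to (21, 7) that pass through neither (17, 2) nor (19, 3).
Number of paths = 1147089

Inclusion–exclusion. Total paths: C(28, 21) = 1184040. Through P₁: C(19, 17)·C(9, 4) = 21546. Through P₂: C(22, 19)·C(6, 2) = 23100. Since P₁ is strictly southwest of P₂, a monotone path through both must visit P₁ then P₂; paths through both = C(19, 17)·C(3, 2)·C(6, 2) = 7695. Avoid both = 1184040 − 21546 − 23100 + 7695 = 1147089.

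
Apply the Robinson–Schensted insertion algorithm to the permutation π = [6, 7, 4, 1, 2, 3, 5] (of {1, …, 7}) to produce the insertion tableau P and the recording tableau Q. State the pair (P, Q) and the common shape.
P = [1, 2, 3, 5] / [4, 7] / [6];  Q = [1, 2, 6, 7] / [3, 5] / [4];  common shape = (4, 2, 1)

Row-insert the values π_1, π_2, … into P one at a time, bumping the leftmost entry strictly greater than the inserted value down to the next row. The recording tableau Q records, in position (i, j), the step at which that cell was added to P.
  Insert 6 (step 1): P = [6];  Q = [1]
  Insert 7 (step 2): P = [6, 7];  Q = [1, 2]
  Insert 4 (step 3): P = [4, 7] / [6];  Q = [1, 2] / [3]
  Insert 1 (step 4): P = [1, 7] / [4] / [6];  Q = [1, 2] / [3] / [4]
  Insert 2 (step 5): P = [1, 2] / [4, 7] / [6];  Q = [1, 2] / [3, 5] / [4]
  Insert 3 (step 6): P = [1, 2, 3] / [4, 7] / [6];  Q = [1, 2, 6] / [3, 5] / [4]
  Insert 5 (step 7): P = [1, 2, 3, 5] / [4, 7] / [6];  Q = [1, 2, 6, 7] / [3, 5] / [4]
Final shape: (4, 2, 1).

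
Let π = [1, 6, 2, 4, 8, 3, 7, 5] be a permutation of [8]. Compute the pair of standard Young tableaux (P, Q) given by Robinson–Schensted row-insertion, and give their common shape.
P = [1, 2, 3, 5] / [4, 7] / [6, 8];  Q = [1, 2, 4, 5] / [3, 7] / [6, 8];  common shape = (4, 2, 2)

Row-insert the values π_1, π_2, … into P one at a time, bumping the leftmost entry strictly greater than the inserted value down to the next row. The recording tableau Q records, in position (i, j), the step at which that cell was added to P.
  Insert 1 (step 1): P = [1];  Q = [1]
  Insert 6 (step 2): P = [1, 6];  Q = [1, 2]
  Insert 2 (step 3): P = [1, 2] / [6];  Q = [1, 2] / [3]
  Insert 4 (step 4): P = [1, 2, 4] / [6];  Q = [1, 2, 4] / [3]
  Insert 8 (step 5): P = [1, 2, 4, 8] / [6];  Q = [1, 2, 4, 5] / [3]
  Insert 3 (step 6): P = [1, 2, 3, 8] / [4] / [6];  Q = [1, 2, 4, 5] / [3] / [6]
  Insert 7 (step 7): P = [1, 2, 3, 7] / [4, 8] / [6];  Q = [1, 2, 4, 5] / [3, 7] / [6]
  Insert 5 (step 8): P = [1, 2, 3, 5] / [4, 7] / [6, 8];  Q = [1, 2, 4, 5] / [3, 7] / [6, 8]
Final shape: (4, 2, 2).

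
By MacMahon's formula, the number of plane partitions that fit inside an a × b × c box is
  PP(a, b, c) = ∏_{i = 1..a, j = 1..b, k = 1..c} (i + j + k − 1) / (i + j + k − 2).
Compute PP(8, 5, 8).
PP(8, 5, 8) = 3940599631842016

Evaluate the triple product over i = 1..8, j = 1..5, k = 1..8. The factors are (2/1) · (3/2) · (4/3) · (5/4) · (6/5) · (7/6) · (8/7) · (9/8) · … (320 factors total). The numerators and denominators telescope so the product is an integer; carrying out the multiplication exactly gives PP(8, 5, 8) = 3940599631842016.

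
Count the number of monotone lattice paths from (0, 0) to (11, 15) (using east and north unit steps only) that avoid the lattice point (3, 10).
Number of paths = 7358078

Total paths from (0, 0) to (11, 15): C(26, 11) = 7726160. Paths through (3, 10): (paths (0, 0) → (3, 10)) × (paths (3, 10) → (11, 15)) = C(13, 3) · C(13, 8) = 286 · 1287 = 368082. Avoidance count = 7726160 − 368082 = 7358078.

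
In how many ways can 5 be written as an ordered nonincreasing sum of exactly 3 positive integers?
p(5, 3 parts) = 2

Partitions of n into exactly k parts ↔ partitions of n − k into at most k parts (subtract 1 from each part). For n = 5, k = 3, the partitions are: 3+1+1, 2+2+1. Count = 2.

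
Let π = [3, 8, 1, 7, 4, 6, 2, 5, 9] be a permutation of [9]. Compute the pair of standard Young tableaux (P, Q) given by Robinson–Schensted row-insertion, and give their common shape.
P = [1, 2, 5, 9] / [3, 4, 6] / [7] / [8];  Q = [1, 2, 6, 9] / [3, 4, 8] / [5] / [7];  common shape = (4, 3, 1, 1)

Row-insert the values π_1, π_2, … into P one at a time, bumping the leftmost entry strictly greater than the inserted value down to the next row. The recording tableau Q records, in position (i, j), the step at which that cell was added to P.
  Insert 3 (step 1): P = [3];  Q = [1]
  Insert 8 (step 2): P = [3, 8];  Q = [1, 2]
  Insert 1 (step 3): P = [1, 8] / [3];  Q = [1, 2] / [3]
  Insert 7 (step 4): P = [1, 7] / [3, 8];  Q = [1, 2] / [3, 4]
  Insert 4 (step 5): P = [1, 4] / [3, 7] / [8];  Q = [1, 2] / [3, 4] / [5]
  Insert 6 (step 6): P = [1, 4, 6] / [3, 7] / [8];  Q = [1, 2, 6] / [3, 4] / [5]
  Insert 2 (step 7): P = [1, 2, 6] / [3, 4] / [7] / [8];  Q = [1, 2, 6] / [3, 4] / [5] / [7]
  Insert 5 (step 8): P = [1, 2, 5] / [3, 4, 6] / [7] / [8];  Q = [1, 2, 6] / [3, 4, 8] / [5] / [7]
  Insert 9 (step 9): P = [1, 2, 5, 9] / [3, 4, 6] / [7] / [8];  Q = [1, 2, 6, 9] / [3, 4, 8] / [5] / [7]
Final shape: (4, 3, 1, 1).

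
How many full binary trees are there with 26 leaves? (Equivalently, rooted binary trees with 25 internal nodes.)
C_25 = 4861946401452

These full binary trees are counted by the Catalan number C_n = (1/(n + 1)) · C(2n, n). For n = 25: C_25 = (1/26) · C(50, 25) = 126410606437752/26 = 4861946401452.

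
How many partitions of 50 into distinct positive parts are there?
q(50) = 3658

A partition into distinct parts is a strictly decreasing sequence summing to n. The recurrence d(n, m) = d(n, m−1) + d(n−m, m−1) (use part m at most once) with q(n) = d(n, n) gives q(50) = 3658. (Euler's theorem: # distinct-part partitions = # odd-part partitions.)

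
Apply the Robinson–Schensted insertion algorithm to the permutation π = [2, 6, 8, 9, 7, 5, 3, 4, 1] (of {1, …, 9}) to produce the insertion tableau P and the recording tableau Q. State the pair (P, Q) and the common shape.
P = [1, 3, 4, 9] / [2, 7] / [5] / [6] / [8];  Q = [1, 2, 3, 4] / [5, 8] / [6] / [7] / [9];  common shape = (4, 2, 1, 1, 1)

Row-insert the values π_1, π_2, … into P one at a time, bumping the leftmost entry strictly greater than the inserted value down to the next row. The recording tableau Q records, in position (i, j), the step at which that cell was added to P.
  Insert 2 (step 1): P = [2];  Q = [1]
  Insert 6 (step 2): P = [2, 6];  Q = [1, 2]
  Insert 8 (step 3): P = [2, 6, 8];  Q = [1, 2, 3]
  Insert 9 (step 4): P = [2, 6, 8, 9];  Q = [1, 2, 3, 4]
  Insert 7 (step 5): P = [2, 6, 7, 9] / [8];  Q = [1, 2, 3, 4] / [5]
  Insert 5 (step 6): P = [2, 5, 7, 9] / [6] / [8];  Q = [1, 2, 3, 4] / [5] / [6]
  Insert 3 (step 7): P = [2, 3, 7, 9] / [5] / [6] / [8];  Q = [1, 2, 3, 4] / [5] / [6] / [7]
  Insert 4 (step 8): P = [2, 3, 4, 9] / [5, 7] / [6] / [8];  Q = [1, 2, 3, 4] / [5, 8] / [6] / [7]
  Insert 1 (step 9): P = [1, 3, 4, 9] / [2, 7] / [5] / [6] / [8];  Q = [1, 2, 3, 4] / [5, 8] / [6] / [7] / [9]
Final shape: (4, 2, 1, 1, 1).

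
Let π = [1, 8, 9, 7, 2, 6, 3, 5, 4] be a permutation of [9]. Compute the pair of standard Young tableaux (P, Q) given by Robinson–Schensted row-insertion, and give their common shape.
P = [1, 2, 3, 4] / [5, 9] / [6] / [7] / [8];  Q = [1, 2, 3, 8] / [4, 6] / [5] / [7] / [9];  common shape = (4, 2, 1, 1, 1)

Row-insert the values π_1, π_2, … into P one at a time, bumping the leftmost entry strictly greater than the inserted value down to the next row. The recording tableau Q records, in position (i, j), the step at which that cell was added to P.
  Insert 1 (step 1): P = [1];  Q = [1]
  Insert 8 (step 2): P = [1, 8];  Q = [1, 2]
  Insert 9 (step 3): P = [1, 8, 9];  Q = [1, 2, 3]
  Insert 7 (step 4): P = [1, 7, 9] / [8];  Q = [1, 2, 3] / [4]
  Insert 2 (step 5): P = [1, 2, 9] / [7] / [8];  Q = [1, 2, 3] / [4] / [5]
  Insert 6 (step 6): P = [1, 2, 6] / [7, 9] / [8];  Q = [1, 2, 3] / [4, 6] / [5]
  Insert 3 (step 7): P = [1, 2, 3] / [6, 9] / [7] / [8];  Q = [1, 2, 3] / [4, 6] / [5] / [7]
  Insert 5 (step 8): P = [1, 2, 3, 5] / [6, 9] / [7] / [8];  Q = [1, 2, 3, 8] / [4, 6] / [5] / [7]
  Insert 4 (step 9): P = [1, 2, 3, 4] / [5, 9] / [6] / [7] / [8];  Q = [1, 2, 3, 8] / [4, 6] / [5] / [7] / [9]
Final shape: (4, 2, 1, 1, 1).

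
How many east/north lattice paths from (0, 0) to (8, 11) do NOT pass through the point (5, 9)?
Number of paths = 55562

Total paths from (0, 0) to (8, 11): C(19, 8) = 75582. Paths through (5, 9): (paths (0, 0) → (5, 9)) × (paths (5, 9) → (8, 11)) = C(14, 5) · C(5, 3) = 2002 · 10 = 20020. Avoidance count = 75582 − 20020 = 55562.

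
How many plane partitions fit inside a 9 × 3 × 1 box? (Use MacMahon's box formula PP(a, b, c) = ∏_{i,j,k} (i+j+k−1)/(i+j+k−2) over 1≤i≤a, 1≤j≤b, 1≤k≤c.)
PP(9, 3, 1) = 220

Evaluate the triple product over i = 1..9, j = 1..3, k = 1..1. The factors are (2/1) · (3/2) · (4/3) · (3/2) · (4/3) · (5/4) · (4/3) · (5/4) · … (27 factors total). The numerators and denominators telescope so the product is an integer; carrying out the multiplication exactly gives PP(9, 3, 1) = 220.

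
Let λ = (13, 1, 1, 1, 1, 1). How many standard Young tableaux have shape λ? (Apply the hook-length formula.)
# SYT of shape (13, 1, 1, 1, 1, 1) = 6188

Hook-length formula: f^λ = n! / Π hook(c), product over all cells c of the Young diagram. For λ = (13, 1, 1, 1, 1, 1), n = 18 boxes. Hook lengths by row (left-to-right, top-to-bottom): [18, 12, 11, 10, 9, 8, 7, 6, 5, 4, 3, 2, 1]; [5]; [4]; [3]; [2]; [1]. Product of hooks = 1034643456000. So f^λ = 18! / 1034643456000 = 6402373705728000 / 1034643456000 = 6188.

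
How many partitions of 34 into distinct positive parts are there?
q(34) = 512

A partition into distinct parts is a strictly decreasing sequence summing to n. The recurrence d(n, m) = d(n, m−1) + d(n−m, m−1) (use part m at most once) with q(n) = d(n, n) gives q(34) = 512. (Euler's theorem: # distinct-part partitions = # odd-part partitions.)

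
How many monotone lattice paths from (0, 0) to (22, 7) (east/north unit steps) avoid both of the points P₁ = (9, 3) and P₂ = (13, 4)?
Number of paths = 755580

Inclusion–exclusion. Total paths: C(29, 22) = 1560780. Through P₁: C(12, 9)·C(17, 13) = 523600. Through P₂: C(17, 13)·C(12, 9) = 523600. Since P₁ is strictly southwest of P₂, a monotone path through both must visit P₁ then P₂; paths through both = C(12, 9)·C(5, 4)·C(12, 9) = 242000. Avoid both = 1560780 − 523600 − 523600 + 242000 = 755580.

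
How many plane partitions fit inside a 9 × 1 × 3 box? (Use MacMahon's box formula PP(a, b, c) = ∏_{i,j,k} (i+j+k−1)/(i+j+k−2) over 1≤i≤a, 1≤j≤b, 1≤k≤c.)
PP(9, 1, 3) = 220

Evaluate the triple product over i = 1..9, j = 1..1, k = 1..3. The factors are (2/1) · (3/2) · (4/3) · (3/2) · (4/3) · (5/4) · (4/3) · (5/4) · … (27 factors total). The numerators and denominators telescope so the product is an integer; carrying out the multiplication exactly gives PP(9, 1, 3) = 220.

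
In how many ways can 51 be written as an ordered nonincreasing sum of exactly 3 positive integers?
p(51, 3 parts) = 217

Partitions of n into exactly k parts are in bijection with partitions of n − k into at most k parts (subtract 1 from each part). So p(51, exactly 3) = p(48, parts ≤ 3). Computing via the recurrence p(m, j) = p(m, j−1) + p(m−j, j) gives 217.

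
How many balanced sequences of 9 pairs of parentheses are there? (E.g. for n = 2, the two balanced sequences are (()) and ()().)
C_9 = 4862

These balanced parentheses are counted by the Catalan number C_n = (1/(n + 1)) · C(2n, n). For n = 9: C_9 = (1/10) · C(18, 9) = 48620/10 = 4862.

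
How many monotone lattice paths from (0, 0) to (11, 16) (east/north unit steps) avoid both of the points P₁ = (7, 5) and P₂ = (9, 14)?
Number of paths = 7315035

Inclusion–exclusion. Total paths: C(27, 11) = 13037895. Through P₁: C(12, 7)·C(15, 4) = 1081080. Through P₂: C(23, 9)·C(4, 2) = 4903140. Since P₁ is strictly southwest of P₂, a monotone path through both must visit P₁ then P₂; paths through both = C(12, 7)·C(11, 2)·C(4, 2) = 261360. Avoid both = 13037895 − 1081080 − 4903140 + 261360 = 7315035.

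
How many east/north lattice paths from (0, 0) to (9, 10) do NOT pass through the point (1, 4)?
Number of paths = 77363

Total paths from (0, 0) to (9, 10): C(19, 9) = 92378. Paths through (1, 4): (paths (0, 0) → (1, 4)) × (paths (1, 4) → (9, 10)) = C(5, 1) · C(14, 8) = 5 · 3003 = 15015. Avoidance count = 92378 − 15015 = 77363.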